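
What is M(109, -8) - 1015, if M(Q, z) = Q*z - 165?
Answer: -2052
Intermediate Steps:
M(Q, z) = -165 + Q*z
M(109, -8) - 1015 = (-165 + 109*(-8)) - 1015 = (-165 - 872) - 1015 = -1037 - 1015 = -2052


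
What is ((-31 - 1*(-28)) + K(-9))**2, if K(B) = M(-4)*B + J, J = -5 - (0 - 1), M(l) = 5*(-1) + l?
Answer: 5476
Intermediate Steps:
M(l) = -5 + l
J = -4 (J = -5 - 1*(-1) = -5 + 1 = -4)
K(B) = -4 - 9*B (K(B) = (-5 - 4)*B - 4 = -9*B - 4 = -4 - 9*B)
((-31 - 1*(-28)) + K(-9))**2 = ((-31 - 1*(-28)) + (-4 - 9*(-9)))**2 = ((-31 + 28) + (-4 + 81))**2 = (-3 + 77)**2 = 74**2 = 5476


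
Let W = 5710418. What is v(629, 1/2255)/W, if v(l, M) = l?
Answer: 629/5710418 ≈ 0.00011015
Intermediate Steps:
v(629, 1/2255)/W = 629/5710418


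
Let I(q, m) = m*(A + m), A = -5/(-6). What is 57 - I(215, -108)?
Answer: -11517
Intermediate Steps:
A = 5/6 (A = -5*(-1/6) = 5/6 ≈ 0.83333)
I(q, m) = m*(5/6 + m)
57 - I(215, -108) = 57 - (-108)*(5 + 6*(-108))/6 = 57 - (-108)*(5 - 648)/6 = 57 - (-108)*(-643)/6 = 57 - 1*11574 = 57 - 11574 = -11517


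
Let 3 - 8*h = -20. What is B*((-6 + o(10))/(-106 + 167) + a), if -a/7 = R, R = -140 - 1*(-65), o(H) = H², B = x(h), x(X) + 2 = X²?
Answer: 12879719/3904 ≈ 3299.1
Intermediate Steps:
h = 23/8 (h = 3/8 - ⅛*(-20) = 3/8 + 5/2 = 23/8 ≈ 2.8750)
x(X) = -2 + X²
B = 401/64 (B = -2 + (23/8)² = -2 + 529/64 = 401/64 ≈ 6.2656)
R = -75 (R = -140 + 65 = -75)
a = 525 (a = -7*(-75) = 525)
B*((-6 + o(10))/(-106 + 167) + a) = 401*((-6 + 10²)/(-106 + 167) + 525)/64 = 401*((-6 + 100)/61 + 525)/64 = 401*(94*(1/61) + 525)/64 = 401*(94/61 + 525)/64 = (401/64)*(32119/61) = 12879719/3904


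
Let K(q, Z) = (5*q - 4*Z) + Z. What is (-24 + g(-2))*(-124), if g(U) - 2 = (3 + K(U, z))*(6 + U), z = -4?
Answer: 248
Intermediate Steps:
K(q, Z) = -3*Z + 5*q (K(q, Z) = (-4*Z + 5*q) + Z = -3*Z + 5*q)
g(U) = 2 + (6 + U)*(15 + 5*U) (g(U) = 2 + (3 + (-3*(-4) + 5*U))*(6 + U) = 2 + (3 + (12 + 5*U))*(6 + U) = 2 + (15 + 5*U)*(6 + U) = 2 + (6 + U)*(15 + 5*U))
(-24 + g(-2))*(-124) = (-24 + (92 + 5*(-2)² + 45*(-2)))*(-124) = (-24 + (92 + 5*4 - 90))*(-124) = (-24 + (92 + 20 - 90))*(-124) = (-24 + 22)*(-124) = -2*(-124) = 248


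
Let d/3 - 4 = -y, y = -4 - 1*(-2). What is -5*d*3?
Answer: -270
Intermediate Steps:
y = -2 (y = -4 + 2 = -2)
d = 18 (d = 12 + 3*(-1*(-2)) = 12 + 3*2 = 12 + 6 = 18)
-5*d*3 = -5*18*3 = -90*3 = -270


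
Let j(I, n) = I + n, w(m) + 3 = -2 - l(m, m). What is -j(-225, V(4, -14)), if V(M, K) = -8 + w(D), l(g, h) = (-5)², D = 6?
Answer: 263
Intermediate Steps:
l(g, h) = 25
w(m) = -30 (w(m) = -3 + (-2 - 1*25) = -3 + (-2 - 25) = -3 - 27 = -30)
V(M, K) = -38 (V(M, K) = -8 - 30 = -38)
-j(-225, V(4, -14)) = -(-225 - 38) = -1*(-263) = 263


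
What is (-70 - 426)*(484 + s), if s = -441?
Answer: -21328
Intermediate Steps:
(-70 - 426)*(484 + s) = (-70 - 426)*(484 - 441) = -496*43 = -21328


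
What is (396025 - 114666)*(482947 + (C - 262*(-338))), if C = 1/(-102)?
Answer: 16401346001495/102 ≈ 1.6080e+11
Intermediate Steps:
C = -1/102 ≈ -0.0098039
(396025 - 114666)*(482947 + (C - 262*(-338))) = (396025 - 114666)*(482947 + (-1/102 - 262*(-338))) = 281359*(482947 + (-1/102 + 88556)) = 281359*(482947 + 9032711/102) = 281359*(58293305/102) = 16401346001495/102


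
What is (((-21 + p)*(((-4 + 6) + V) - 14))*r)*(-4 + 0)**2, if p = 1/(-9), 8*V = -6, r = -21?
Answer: -90440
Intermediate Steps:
V = -3/4 (V = (1/8)*(-6) = -3/4 ≈ -0.75000)
p = -1/9 ≈ -0.11111
(((-21 + p)*(((-4 + 6) + V) - 14))*r)*(-4 + 0)**2 = (((-21 - 1/9)*(((-4 + 6) - 3/4) - 14))*(-21))*(-4 + 0)**2 = (-190*((2 - 3/4) - 14)/9*(-21))*(-4)**2 = (-190*(5/4 - 14)/9*(-21))*16 = (-190/9*(-51/4)*(-21))*16 = ((1615/6)*(-21))*16 = -11305/2*16 = -90440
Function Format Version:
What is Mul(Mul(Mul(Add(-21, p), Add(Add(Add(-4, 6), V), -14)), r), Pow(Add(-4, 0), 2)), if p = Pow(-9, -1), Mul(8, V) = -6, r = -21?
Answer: -90440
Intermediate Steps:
V = Rational(-3, 4) (V = Mul(Rational(1, 8), -6) = Rational(-3, 4) ≈ -0.75000)
p = Rational(-1, 9) ≈ -0.11111
Mul(Mul(Mul(Add(-21, p), Add(Add(Add(-4, 6), V), -14)), r), Pow(Add(-4, 0), 2)) = Mul(Mul(Mul(Add(-21, Rational(-1, 9)), Add(Add(Add(-4, 6), Rational(-3, 4)), -14)), -21), Pow(Add(-4, 0), 2)) = Mul(Mul(Mul(Rational(-190, 9), Add(Add(2, Rational(-3, 4)), -14)), -21), Pow(-4, 2)) = Mul(Mul(Mul(Rational(-190, 9), Add(Rational(5, 4), -14)), -21), 16) = Mul(Mul(Mul(Rational(-190, 9), Rational(-51, 4)), -21), 16) = Mul(Mul(Rational(1615, 6), -21), 16) = Mul(Rational(-11305, 2), 16) = -90440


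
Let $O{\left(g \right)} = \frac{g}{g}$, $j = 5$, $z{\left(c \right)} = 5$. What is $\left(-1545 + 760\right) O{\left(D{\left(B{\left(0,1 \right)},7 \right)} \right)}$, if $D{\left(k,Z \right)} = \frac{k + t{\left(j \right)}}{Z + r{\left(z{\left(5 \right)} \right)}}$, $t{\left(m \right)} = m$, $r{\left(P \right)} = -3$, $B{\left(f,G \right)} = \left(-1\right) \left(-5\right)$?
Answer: $-785$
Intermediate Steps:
$B{\left(f,G \right)} = 5$
$D{\left(k,Z \right)} = \frac{5 + k}{-3 + Z}$ ($D{\left(k,Z \right)} = \frac{k + 5}{Z - 3} = \frac{5 + k}{-3 + Z}$)
$O{\left(g \right)} = 1$
$\left(-1545 + 760\right) O{\left(D{\left(B{\left(0,1 \right)},7 \right)} \right)} = \left(-1545 + 760\right) 1 = \left(-785\right) 1 = -785$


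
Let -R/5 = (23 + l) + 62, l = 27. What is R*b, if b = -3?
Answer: 1680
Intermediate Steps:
R = -560 (R = -5*((23 + 27) + 62) = -5*(50 + 62) = -5*112 = -560)
R*b = -560*(-3) = 1680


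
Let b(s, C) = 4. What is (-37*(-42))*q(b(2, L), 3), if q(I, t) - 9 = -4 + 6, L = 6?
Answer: 17094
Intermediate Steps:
q(I, t) = 11 (q(I, t) = 9 + (-4 + 6) = 9 + 2 = 11)
(-37*(-42))*q(b(2, L), 3) = -37*(-42)*11 = 1554*11 = 17094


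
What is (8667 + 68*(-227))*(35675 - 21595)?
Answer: -95307520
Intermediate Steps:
(8667 + 68*(-227))*(35675 - 21595) = (8667 - 15436)*14080 = -6769*14080 = -95307520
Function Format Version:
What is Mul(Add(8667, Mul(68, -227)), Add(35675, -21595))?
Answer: -95307520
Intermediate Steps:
Mul(Add(8667, Mul(68, -227)), Add(35675, -21595)) = Mul(Add(8667, -15436), 14080) = Mul(-6769, 14080) = -95307520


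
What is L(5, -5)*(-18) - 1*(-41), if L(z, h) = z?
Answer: -49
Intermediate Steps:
L(5, -5)*(-18) - 1*(-41) = 5*(-18) - 1*(-41) = -90 + 41 = -49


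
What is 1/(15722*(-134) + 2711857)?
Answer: 1/605109 ≈ 1.6526e-6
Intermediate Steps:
1/(15722*(-134) + 2711857) = 1/(-2106748 + 2711857) = 1/605109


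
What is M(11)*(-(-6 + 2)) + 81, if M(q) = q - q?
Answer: 81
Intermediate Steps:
M(q) = 0
M(11)*(-(-6 + 2)) + 81 = 0*(-(-6 + 2)) + 81 = 0*(-1*(-4)) + 81 = 0*4 + 81 = 0 + 81 = 81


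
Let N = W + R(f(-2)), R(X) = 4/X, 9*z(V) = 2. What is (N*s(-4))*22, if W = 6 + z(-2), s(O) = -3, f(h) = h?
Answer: -836/3 ≈ -278.67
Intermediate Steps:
z(V) = 2/9 (z(V) = (1/9)*2 = 2/9)
W = 56/9 (W = 6 + 2/9 = 56/9 ≈ 6.2222)
N = 38/9 (N = 56/9 + 4/(-2) = 56/9 + 4*(-1/2) = 56/9 - 2 = 38/9 ≈ 4.2222)
(N*s(-4))*22 = ((38/9)*(-3))*22 = -38/3*22 = -836/3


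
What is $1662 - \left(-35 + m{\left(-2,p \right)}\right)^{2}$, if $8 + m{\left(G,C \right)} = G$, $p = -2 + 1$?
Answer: $-363$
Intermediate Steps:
$p = -1$
$m{\left(G,C \right)} = -8 + G$
$1662 - \left(-35 + m{\left(-2,p \right)}\right)^{2} = 1662 - \left(-35 - 10\right)^{2} = 1662 - \left(-45\right)^{2} = 1662 - 2025 = -363$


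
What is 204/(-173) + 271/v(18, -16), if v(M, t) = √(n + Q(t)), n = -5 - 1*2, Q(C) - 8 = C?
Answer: -204/173 - 271*I*√15/15 ≈ -1.1792 - 69.972*I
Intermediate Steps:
Q(C) = 8 + C
n = -7 (n = -5 - 2 = -7)
v(M, t) = √(1 + t) (v(M, t) = √(-7 + (8 + t)) = √(1 + t))
204/(-173) + 271/v(18, -16) = 204/(-173) + 271/(√(1 - 16)) = 204*(-1/173) + 271/(√(-15)) = -204/173 + 271/((I*√15)) = -204/173 + 271*(-I*√15/15) = -204/173 - 271*I*√15/15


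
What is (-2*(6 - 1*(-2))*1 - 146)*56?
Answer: -9072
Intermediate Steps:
(-2*(6 - 1*(-2))*1 - 146)*56 = (-2*(6 + 2)*1 - 146)*56 = (-2*8*1 - 146)*56 = (-16*1 - 146)*56 = (-16 - 146)*56 = -162*56 = -9072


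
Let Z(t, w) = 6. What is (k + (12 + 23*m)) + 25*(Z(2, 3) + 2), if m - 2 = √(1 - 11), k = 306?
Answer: 564 + 23*I*√10 ≈ 564.0 + 72.732*I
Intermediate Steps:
m = 2 + I*√10 (m = 2 + √(1 - 11) = 2 + √(-10) = 2 + I*√10 ≈ 2.0 + 3.1623*I)
(k + (12 + 23*m)) + 25*(Z(2, 3) + 2) = (306 + (12 + 23*(2 + I*√10))) + 25*(6 + 2) = (306 + (12 + (46 + 23*I*√10))) + 25*8 = (306 + (58 + 23*I*√10)) + 200 = (364 + 23*I*√10) + 200 = 564 + 23*I*√10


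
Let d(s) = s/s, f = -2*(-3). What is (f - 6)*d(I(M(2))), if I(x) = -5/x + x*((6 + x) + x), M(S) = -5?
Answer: 0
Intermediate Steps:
f = 6
I(x) = -5/x + x*(6 + 2*x)
d(s) = 1
(f - 6)*d(I(M(2))) = (6 - 6)*1 = 0*1 = 0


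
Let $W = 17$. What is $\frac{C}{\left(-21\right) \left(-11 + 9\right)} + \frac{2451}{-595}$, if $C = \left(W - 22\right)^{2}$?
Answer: $- \frac{12581}{3570} \approx -3.5241$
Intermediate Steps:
$C = 25$ ($C = \left(17 - 22\right)^{2} = \left(-5\right)^{2} = 25$)
$\frac{C}{\left(-21\right) \left(-11 + 9\right)} + \frac{2451}{-595} = \frac{25}{\left(-21\right) \left(-11 + 9\right)} + \frac{2451}{-595} = \frac{25}{\left(-21\right) \left(-2\right)} + 2451 \left(- \frac{1}{595}\right) = \frac{25}{42} - \frac{2451}{595} = - \frac{12581}{3570}$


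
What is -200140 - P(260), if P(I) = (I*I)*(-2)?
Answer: -64940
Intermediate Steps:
P(I) = -2*I² (P(I) = I²*(-2) = -2*I²)
-200140 - P(260) = -200140 - (-2)*260² = -200140 - (-2)*67600 = -200140 - 1*(-135200) = -200140 + 135200 = -64940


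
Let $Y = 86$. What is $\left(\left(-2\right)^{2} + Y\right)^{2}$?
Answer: $8100$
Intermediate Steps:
$\left(\left(-2\right)^{2} + Y\right)^{2} = \left(\left(-2\right)^{2} + 86\right)^{2} = \left(4 + 86\right)^{2} = 90^{2} = 8100$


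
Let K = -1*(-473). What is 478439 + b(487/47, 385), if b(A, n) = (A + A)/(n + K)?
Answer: 9646766044/20163 ≈ 4.7844e+5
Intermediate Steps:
K = 473
b(A, n) = 2*A/(473 + n) (b(A, n) = (A + A)/(n + 473) = (2*A)/(473 + n) = 2*A/(473 + n))
478439 + b(487/47, 385) = 478439 + 2*(487/47)/(473 + 385) = 478439 + 2*(487*(1/47))/858 = 478439 + 2*(487/47)*(1/858) = 478439 + 487/20163 = 9646766044/20163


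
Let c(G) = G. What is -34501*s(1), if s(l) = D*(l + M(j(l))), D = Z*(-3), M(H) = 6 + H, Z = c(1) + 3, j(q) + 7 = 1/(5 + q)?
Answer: 69002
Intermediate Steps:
j(q) = -7 + 1/(5 + q)
Z = 4 (Z = 1 + 3 = 4)
D = -12 (D = 4*(-3) = -12)
s(l) = -72 - 12*l - 12*(-34 - 7*l)/(5 + l) (s(l) = -12*(l + (6 + (-34 - 7*l)/(5 + l))) = -12*(6 + l + (-34 - 7*l)/(5 + l)) = -72 - 12*l - 12*(-34 - 7*l)/(5 + l))
-34501*s(1) = -414012*(4 - 1*1**2 - 4*1)/(5 + 1) = -414012*(4 - 1*1 - 4)/6 = -414012*(4 - 1 - 4)/6 = -414012*(-1)/6 = -34501*(-2) = 69002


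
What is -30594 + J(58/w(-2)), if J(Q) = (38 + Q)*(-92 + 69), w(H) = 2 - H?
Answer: -63603/2 ≈ -31802.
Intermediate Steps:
J(Q) = -874 - 23*Q (J(Q) = (38 + Q)*(-23) = -874 - 23*Q)
-30594 + J(58/w(-2)) = -30594 + (-874 - 1334/(2 - 1*(-2))) = -30594 + (-874 - 1334/(2 + 2)) = -30594 + (-874 - 1334/4) = -30594 + (-874 - 23*29/2) = -30594 + (-874 - 667/2) = -30594 - 2415/2 = -63603/2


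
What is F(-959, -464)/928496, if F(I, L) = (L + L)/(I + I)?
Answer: 29/55651729 ≈ 5.2110e-7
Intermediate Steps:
F(I, L) = L/I (F(I, L) = (2*L)/((2*I)) = (2*L)*(1/(2*I)) = L/I)
F(-959, -464)/928496 = -464/(-959)/928496 = -464*(-1/959)*(1/928496) = (464/959)*(1/928496) = 29/55651729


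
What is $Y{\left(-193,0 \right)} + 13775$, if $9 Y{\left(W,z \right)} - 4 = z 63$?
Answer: $\frac{123979}{9} \approx 13775.0$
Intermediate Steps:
$Y{\left(W,z \right)} = \frac{4}{9} + 7 z$ ($Y{\left(W,z \right)} = \frac{4}{9} + \frac{z 63}{9} = \frac{4}{9} + \frac{63 z}{9} = \frac{4}{9} + 7 z$)
$Y{\left(-193,0 \right)} + 13775 = \left(\frac{4}{9} + 7 \cdot 0\right) + 13775 = \left(\frac{4}{9} + 0\right) + 13775 = \frac{4}{9} + 13775 = \frac{123979}{9}$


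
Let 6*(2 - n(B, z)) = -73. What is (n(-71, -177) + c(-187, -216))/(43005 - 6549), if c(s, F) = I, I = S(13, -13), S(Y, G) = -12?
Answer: 13/218736 ≈ 5.9432e-5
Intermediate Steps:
n(B, z) = 85/6 (n(B, z) = 2 - ⅙*(-73) = 2 + 73/6 = 85/6)
I = -12
c(s, F) = -12
(n(-71, -177) + c(-187, -216))/(43005 - 6549) = (85/6 - 12)/(43005 - 6549) = (13/6)/36456 = (13/6)*(1/36456) = 13/218736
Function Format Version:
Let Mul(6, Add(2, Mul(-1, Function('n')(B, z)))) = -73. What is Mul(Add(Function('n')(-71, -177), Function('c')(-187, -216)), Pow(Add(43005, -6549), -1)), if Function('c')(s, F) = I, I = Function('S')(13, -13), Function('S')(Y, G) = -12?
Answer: Rational(13, 218736) ≈ 5.9432e-5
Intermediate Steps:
Function('n')(B, z) = Rational(85, 6) (Function('n')(B, z) = Add(2, Mul(Rational(-1, 6), -73)) = Add(2, Rational(73, 6)) = Rational(85, 6))
I = -12
Function('c')(s, F) = -12
Mul(Add(Function('n')(-71, -177), Function('c')(-187, -216)), Pow(Add(43005, -6549), -1)) = Mul(Add(Rational(85, 6), -12), Pow(Add(43005, -6549), -1)) = Mul(Rational(13, 6), Pow(36456, -1)) = Mul(Rational(13, 6), Rational(1, 36456)) = Rational(13, 218736)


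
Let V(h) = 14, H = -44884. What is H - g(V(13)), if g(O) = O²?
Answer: -45080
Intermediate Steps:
H - g(V(13)) = -44884 - 1*14² = -44884 - 1*196 = -44884 - 196 = -45080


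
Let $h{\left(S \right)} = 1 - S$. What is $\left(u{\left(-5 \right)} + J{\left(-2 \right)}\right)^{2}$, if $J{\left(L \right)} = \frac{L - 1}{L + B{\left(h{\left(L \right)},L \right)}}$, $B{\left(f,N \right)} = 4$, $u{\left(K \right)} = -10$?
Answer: $\frac{529}{4} \approx 132.25$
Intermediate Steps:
$J{\left(L \right)} = \frac{-1 + L}{4 + L}$ ($J{\left(L \right)} = \frac{L - 1}{L + 4} = \frac{-1 + L}{4 + L}$)
$\left(u{\left(-5 \right)} + J{\left(-2 \right)}\right)^{2} = \left(-10 + \frac{-1 - 2}{4 - 2}\right)^{2} = \left(-10 + \frac{1}{2} \left(-3\right)\right)^{2} = \left(-10 - \frac{3}{2}\right)^{2} = \left(- \frac{23}{2}\right)^{2} = \frac{529}{4}$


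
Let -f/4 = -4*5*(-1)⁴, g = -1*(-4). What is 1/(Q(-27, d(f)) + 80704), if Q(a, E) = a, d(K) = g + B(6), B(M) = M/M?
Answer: 1/80677 ≈ 1.2395e-5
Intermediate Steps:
B(M) = 1
g = 4
f = 80 (f = -4*(-4*5)*(-1)⁴ = -(-80) = -4*(-20) = 80)
d(K) = 5 (d(K) = 4 + 1 = 5)
1/(Q(-27, d(f)) + 80704) = 1/(-27 + 80704) = 1/80677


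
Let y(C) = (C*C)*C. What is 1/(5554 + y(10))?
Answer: 1/6554 ≈ 0.00015258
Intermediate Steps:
y(C) = C**3 (y(C) = C**2*C = C**3)
1/(5554 + y(10)) = 1/(5554 + 10**3) = 1/(5554 + 1000) = 1/6554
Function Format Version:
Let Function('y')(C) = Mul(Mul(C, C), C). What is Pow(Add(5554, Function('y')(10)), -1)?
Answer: Rational(1, 6554) ≈ 0.00015258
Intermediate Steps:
Function('y')(C) = Pow(C, 3) (Function('y')(C) = Mul(Pow(C, 2), C) = Pow(C, 3))
Pow(Add(5554, Function('y')(10)), -1) = Pow(Add(5554, Pow(10, 3)), -1) = Pow(Add(5554, 1000), -1) = Pow(6554, -1) = Rational(1, 6554)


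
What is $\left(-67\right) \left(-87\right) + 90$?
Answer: $5919$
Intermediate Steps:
$\left(-67\right) \left(-87\right) + 90 = 5829 + 90 = 5919$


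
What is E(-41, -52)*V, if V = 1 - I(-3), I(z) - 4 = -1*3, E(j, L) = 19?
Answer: 0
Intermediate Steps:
I(z) = 1 (I(z) = 4 - 1*3 = 4 - 3 = 1)
V = 0 (V = 1 - 1*1 = 1 - 1 = 0)
E(-41, -52)*V = 19*0 = 0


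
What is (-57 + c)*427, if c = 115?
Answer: 24766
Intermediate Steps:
(-57 + c)*427 = (-57 + 115)*427 = 58*427 = 24766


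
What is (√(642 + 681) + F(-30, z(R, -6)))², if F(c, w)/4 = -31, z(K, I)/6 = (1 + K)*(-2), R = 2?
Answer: 16699 - 5208*√3 ≈ 7678.5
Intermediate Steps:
z(K, I) = -12 - 12*K (z(K, I) = 6*((1 + K)*(-2)) = 6*(-2 - 2*K) = -12 - 12*K)
F(c, w) = -124 (F(c, w) = 4*(-31) = -124)
(√(642 + 681) + F(-30, z(R, -6)))² = (√(642 + 681) - 124)² = (√1323 - 124)² = (21*√3 - 124)² = (-124 + 21*√3)²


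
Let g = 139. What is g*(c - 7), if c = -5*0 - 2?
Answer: -1251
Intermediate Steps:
c = -2 (c = 0 - 2 = -2)
g*(c - 7) = 139*(-2 - 7) = 139*(-9) = -1251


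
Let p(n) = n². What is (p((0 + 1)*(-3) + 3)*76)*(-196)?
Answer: 0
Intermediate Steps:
(p((0 + 1)*(-3) + 3)*76)*(-196) = (((0 + 1)*(-3) + 3)²*76)*(-196) = ((1*(-3) + 3)²*76)*(-196) = ((-3 + 3)²*76)*(-196) = (0²*76)*(-196) = (0*76)*(-196) = 0*(-196) = 0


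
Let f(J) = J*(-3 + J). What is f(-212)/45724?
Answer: 11395/11431 ≈ 0.99685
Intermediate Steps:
f(-212)/45724 = -212*(-3 - 212)/45724 = -212*(-215)*(1/45724) = 45580*(1/45724) = 11395/11431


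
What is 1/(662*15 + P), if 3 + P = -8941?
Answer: 1/986 ≈ 0.0010142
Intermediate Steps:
P = -8944 (P = -3 - 8941 = -8944)
1/(662*15 + P) = 1/(662*15 - 8944) = 1/(9930 - 8944) = 1/986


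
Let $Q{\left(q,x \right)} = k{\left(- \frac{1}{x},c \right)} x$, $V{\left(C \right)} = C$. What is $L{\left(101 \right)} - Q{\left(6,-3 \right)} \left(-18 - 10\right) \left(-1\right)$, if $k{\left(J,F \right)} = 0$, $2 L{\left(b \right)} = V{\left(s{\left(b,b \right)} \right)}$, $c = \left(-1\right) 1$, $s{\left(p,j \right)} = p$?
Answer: $\frac{101}{2} \approx 50.5$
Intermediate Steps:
$c = -1$
$L{\left(b \right)} = \frac{b}{2}$
$Q{\left(q,x \right)} = 0$ ($Q{\left(q,x \right)} = 0 x = 0$)
$L{\left(101 \right)} - Q{\left(6,-3 \right)} \left(-18 - 10\right) \left(-1\right) = \frac{1}{2} \cdot 101 - 0 \left(-18 - 10\right) \left(-1\right) = \frac{101}{2} - 0 \left(-18 - 10\right) \left(-1\right) = \frac{101}{2} - 0 \left(-28\right) \left(-1\right) = \frac{101}{2} - 0 \left(-1\right) = \frac{101}{2} - 0 = \frac{101}{2} + 0 = \frac{101}{2}$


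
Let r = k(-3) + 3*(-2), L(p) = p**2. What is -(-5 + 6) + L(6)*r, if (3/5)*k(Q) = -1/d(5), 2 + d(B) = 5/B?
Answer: -157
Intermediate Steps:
d(B) = -2 + 5/B
k(Q) = 5/3 (k(Q) = 5*(-1/(-2 + 5/5))/3 = 5*(-1/(-2 + 5*(1/5)))/3 = 5*(-1/(-2 + 1))/3 = 5*(-1/(-1))/3 = 5*(-1*(-1))/3 = (5/3)*1 = 5/3)
r = -13/3 (r = 5/3 + 3*(-2) = 5/3 - 6 = -13/3 ≈ -4.3333)
-(-5 + 6) + L(6)*r = -(-5 + 6) + 6**2*(-13/3) = -1*1 + 36*(-13/3) = -1 - 156 = -157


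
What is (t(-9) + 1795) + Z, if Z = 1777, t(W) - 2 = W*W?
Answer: 3655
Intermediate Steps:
t(W) = 2 + W² (t(W) = 2 + W*W = 2 + W²)
(t(-9) + 1795) + Z = ((2 + (-9)²) + 1795) + 1777 = ((2 + 81) + 1795) + 1777 = (83 + 1795) + 1777 = 1878 + 1777 = 3655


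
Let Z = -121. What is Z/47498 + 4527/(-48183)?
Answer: -6692533/69351398 ≈ -0.096502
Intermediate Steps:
Z/47498 + 4527/(-48183) = -121/47498 + 4527/(-48183) = -121*1/47498 + 4527*(-1/48183) = -11/4318 - 1509/16061 = -6692533/69351398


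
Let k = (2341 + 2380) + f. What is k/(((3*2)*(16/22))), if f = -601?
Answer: 5665/6 ≈ 944.17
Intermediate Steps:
k = 4120 (k = (2341 + 2380) - 601 = 4721 - 601 = 4120)
k/(((3*2)*(16/22))) = 4120/(((3*2)*(16/22))) = 4120/((6*(16*(1/22)))) = 4120/((6*(8/11))) = 4120/(48/11) = 4120*(11/48) = 5665/6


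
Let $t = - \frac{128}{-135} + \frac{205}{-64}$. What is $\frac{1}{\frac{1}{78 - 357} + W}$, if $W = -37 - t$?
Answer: $- \frac{267840}{9307067} \approx -0.028778$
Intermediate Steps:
$t = - \frac{19483}{8640}$ ($t = \left(-128\right) \left(- \frac{1}{135}\right) + 205 \left(- \frac{1}{64}\right) = \frac{128}{135} - \frac{205}{64} = - \frac{19483}{8640} \approx -2.255$)
$W = - \frac{300197}{8640}$ ($W = -37 - - \frac{19483}{8640} = -37 + \frac{19483}{8640} = - \frac{300197}{8640} \approx -34.745$)
$\frac{1}{\frac{1}{78 - 357} + W} = \frac{1}{\frac{1}{78 - 357} - \frac{300197}{8640}} = \frac{1}{\frac{1}{-279} - \frac{300197}{8640}} = \frac{1}{- \frac{1}{279} - \frac{300197}{8640}} = \frac{1}{- \frac{9307067}{267840}} = - \frac{267840}{9307067}$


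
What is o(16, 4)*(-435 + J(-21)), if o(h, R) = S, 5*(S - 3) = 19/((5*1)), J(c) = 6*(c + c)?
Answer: -64578/25 ≈ -2583.1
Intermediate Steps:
J(c) = 12*c (J(c) = 6*(2*c) = 12*c)
S = 94/25 (S = 3 + (19/((5*1)))/5 = 3 + (19/5)/5 = 3 + (19*(1/5))/5 = 3 + (1/5)*(19/5) = 3 + 19/25 = 94/25 ≈ 3.7600)
o(h, R) = 94/25
o(16, 4)*(-435 + J(-21)) = 94*(-435 + 12*(-21))/25 = 94*(-435 - 252)/25 = (94/25)*(-687) = -64578/25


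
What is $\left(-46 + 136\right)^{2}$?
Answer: $8100$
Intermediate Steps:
$\left(-46 + 136\right)^{2} = 90^{2} = 8100$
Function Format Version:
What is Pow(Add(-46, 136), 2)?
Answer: 8100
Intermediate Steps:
Pow(Add(-46, 136), 2) = Pow(90, 2) = 8100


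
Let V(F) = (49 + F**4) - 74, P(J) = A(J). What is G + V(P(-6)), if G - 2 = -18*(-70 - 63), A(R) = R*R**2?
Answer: 2176784707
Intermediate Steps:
A(R) = R**3
P(J) = J**3
G = 2396 (G = 2 - 18*(-70 - 63) = 2 - 18*(-133) = 2 + 2394 = 2396)
V(F) = -25 + F**4
G + V(P(-6)) = 2396 + (-25 + ((-6)**3)**4) = 2396 + (-25 + (-216)**4) = 2396 + (-25 + 2176782336) = 2396 + 2176782311 = 2176784707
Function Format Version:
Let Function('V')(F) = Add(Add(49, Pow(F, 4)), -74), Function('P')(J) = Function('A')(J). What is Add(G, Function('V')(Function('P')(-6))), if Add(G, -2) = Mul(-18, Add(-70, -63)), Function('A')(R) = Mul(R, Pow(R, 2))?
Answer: 2176784707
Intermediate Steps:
Function('A')(R) = Pow(R, 3)
Function('P')(J) = Pow(J, 3)
G = 2396 (G = Add(2, Mul(-18, Add(-70, -63))) = Add(2, Mul(-18, -133)) = Add(2, 2394) = 2396)
Function('V')(F) = Add(-25, Pow(F, 4))
Add(G, Function('V')(Function('P')(-6))) = Add(2396, Add(-25, Pow(Pow(-6, 3), 4))) = Add(2396, Add(-25, Pow(-216, 4))) = Add(2396, Add(-25, 2176782336)) = Add(2396, 2176782311) = 2176784707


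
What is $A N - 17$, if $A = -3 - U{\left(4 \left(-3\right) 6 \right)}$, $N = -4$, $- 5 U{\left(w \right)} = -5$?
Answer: $-1$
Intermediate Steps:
$U{\left(w \right)} = 1$ ($U{\left(w \right)} = \left(- \frac{1}{5}\right) \left(-5\right) = 1$)
$A = -4$ ($A = -3 - 1 = -4$)
$A N - 17 = \left(-4\right) \left(-4\right) - 17 = 16 - 17 = -1$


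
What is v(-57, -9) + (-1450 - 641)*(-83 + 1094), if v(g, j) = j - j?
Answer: -2114001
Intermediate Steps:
v(g, j) = 0
v(-57, -9) + (-1450 - 641)*(-83 + 1094) = 0 + (-1450 - 641)*(-83 + 1094) = 0 - 2091*1011 = 0 - 2114001 = -2114001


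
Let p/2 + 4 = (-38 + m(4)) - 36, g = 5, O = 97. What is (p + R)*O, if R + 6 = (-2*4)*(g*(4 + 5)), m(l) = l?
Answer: -49858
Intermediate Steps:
p = -148 (p = -8 + 2*((-38 + 4) - 36) = -8 + 2*(-34 - 36) = -8 + 2*(-70) = -8 - 140 = -148)
R = -366 (R = -6 + (-2*4)*(5*(4 + 5)) = -6 - 40*9 = -6 - 8*45 = -6 - 360 = -366)
(p + R)*O = (-148 - 366)*97 = -514*97 = -49858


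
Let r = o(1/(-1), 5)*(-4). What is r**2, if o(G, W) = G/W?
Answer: 16/25 ≈ 0.64000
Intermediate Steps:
r = 4/5 (r = (1/(-1*5))*(-4) = -1*1/5*(-4) = -1/5*(-4) = 4/5 ≈ 0.80000)
r**2 = (4/5)**2 = 16/25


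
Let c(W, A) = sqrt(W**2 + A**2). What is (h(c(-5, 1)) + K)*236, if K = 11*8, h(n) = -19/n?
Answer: 20768 - 2242*sqrt(26)/13 ≈ 19889.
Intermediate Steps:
c(W, A) = sqrt(A**2 + W**2)
K = 88
(h(c(-5, 1)) + K)*236 = (-19/sqrt(1**2 + (-5)**2) + 88)*236 = (-19/sqrt(1 + 25) + 88)*236 = (-19*sqrt(26)/26 + 88)*236 = (88 - 19*sqrt(26)/26)*236 = 20768 - 2242*sqrt(26)/13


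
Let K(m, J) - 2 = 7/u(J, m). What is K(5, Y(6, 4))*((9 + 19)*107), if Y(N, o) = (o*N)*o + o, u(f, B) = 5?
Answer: 50932/5 ≈ 10186.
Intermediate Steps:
Y(N, o) = o + N*o² (Y(N, o) = (N*o)*o + o = N*o² + o = o + N*o²)
K(m, J) = 17/5 (K(m, J) = 2 + 7/5 = 17/5)
K(5, Y(6, 4))*((9 + 19)*107) = 17*((9 + 19)*107)/5 = 17*(28*107)/5 = (17/5)*2996 = 50932/5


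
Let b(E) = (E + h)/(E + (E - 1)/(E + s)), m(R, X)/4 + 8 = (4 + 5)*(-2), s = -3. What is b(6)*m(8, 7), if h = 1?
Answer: -2184/23 ≈ -94.957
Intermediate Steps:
m(R, X) = -104 (m(R, X) = -32 + 4*((4 + 5)*(-2)) = -32 + 4*(9*(-2)) = -32 + 4*(-18) = -32 - 72 = -104)
b(E) = (1 + E)/(E + (-1 + E)/(-3 + E)) (b(E) = (E + 1)/(E + (E - 1)/(E - 3)) = (1 + E)/(E + (-1 + E)/(-3 + E)))
b(6)*m(8, 7) = ((-3 + 6² - 2*6)/(-1 + 6² - 2*6))*(-104) = ((-3 + 36 - 12)/(-1 + 36 - 12))*(-104) = (21/23)*(-104) = -2184/23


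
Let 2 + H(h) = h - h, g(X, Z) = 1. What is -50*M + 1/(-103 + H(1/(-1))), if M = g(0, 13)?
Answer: -5251/105 ≈ -50.010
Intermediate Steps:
M = 1
H(h) = -2 (H(h) = -2 + (h - h) = -2 + 0 = -2)
-50*M + 1/(-103 + H(1/(-1))) = -50*1 + 1/(-103 - 2) = -50 + 1/(-105) = -50 - 1/105 = -5251/105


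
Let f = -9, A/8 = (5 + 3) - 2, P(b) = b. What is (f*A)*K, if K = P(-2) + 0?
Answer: 864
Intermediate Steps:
A = 48 (A = 8*((5 + 3) - 2) = 8*(8 - 2) = 8*6 = 48)
K = -2 (K = -2 + 0 = -2)
(f*A)*K = -9*48*(-2) = -432*(-2) = 864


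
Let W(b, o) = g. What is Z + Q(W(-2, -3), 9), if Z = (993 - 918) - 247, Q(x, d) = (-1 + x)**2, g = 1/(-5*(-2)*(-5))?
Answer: -427399/2500 ≈ -170.96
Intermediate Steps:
g = -1/50 (g = 1/(10*(-5)) = 1/(-50) = -1/50 ≈ -0.020000)
W(b, o) = -1/50
Z = -172 (Z = 75 - 247 = -172)
Z + Q(W(-2, -3), 9) = -172 + (-1 - 1/50)**2 = -172 + (-51/50)**2 = -172 + 2601/2500 = -427399/2500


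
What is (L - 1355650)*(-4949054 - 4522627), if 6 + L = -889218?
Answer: 21262730413194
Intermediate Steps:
L = -889224 (L = -6 - 889218 = -889224)
(L - 1355650)*(-4949054 - 4522627) = (-889224 - 1355650)*(-4949054 - 4522627) = -2244874*(-9471681) = 21262730413194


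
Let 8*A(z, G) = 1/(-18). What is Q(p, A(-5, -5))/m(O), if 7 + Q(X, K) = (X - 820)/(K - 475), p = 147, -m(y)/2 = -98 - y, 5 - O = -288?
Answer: -381895/53489582 ≈ -0.0071396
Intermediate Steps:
A(z, G) = -1/144 (A(z, G) = (1/8)/(-18) = (1/8)*(-1/18) = -1/144)
O = 293 (O = 5 - 1*(-288) = 5 + 288 = 293)
m(y) = 196 + 2*y (m(y) = -2*(-98 - y) = 196 + 2*y)
Q(X, K) = -7 + (-820 + X)/(-475 + K) (Q(X, K) = -7 + (X - 820)/(K - 475) = -7 + (-820 + X)/(-475 + K))
Q(p, A(-5, -5))/m(O) = ((2505 + 147 - 7*(-1/144))/(-475 - 1/144))/(196 + 2*293) = ((2505 + 147 + 7/144)/(-68401/144))/(196 + 586) = -144/68401*381895/144/782 = -381895/68401*1/782 = -381895/53489582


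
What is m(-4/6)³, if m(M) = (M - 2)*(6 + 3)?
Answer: -13824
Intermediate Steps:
m(M) = -18 + 9*M (m(M) = (-2 + M)*9 = -18 + 9*M)
m(-4/6)³ = (-18 + 9*(-4/6))³ = (-18 + 9*(-4*⅙))³ = (-18 + 9*(-⅔))³ = (-18 - 6)³ = (-24)³ = -13824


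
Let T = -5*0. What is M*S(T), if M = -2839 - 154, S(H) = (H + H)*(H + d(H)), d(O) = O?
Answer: 0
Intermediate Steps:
T = 0
S(H) = 4*H² (S(H) = (H + H)*(H + H) = (2*H)*(2*H) = 4*H²)
M = -2993
M*S(T) = -11972*0² = -11972*0 = -2993*0 = 0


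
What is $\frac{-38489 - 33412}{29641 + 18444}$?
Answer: $- \frac{71901}{48085} \approx -1.4953$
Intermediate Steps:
$\frac{-38489 - 33412}{29641 + 18444} = - \frac{71901}{48085}$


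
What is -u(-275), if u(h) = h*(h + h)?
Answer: -151250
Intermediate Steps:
u(h) = 2*h² (u(h) = h*(2*h) = 2*h²)
-u(-275) = -2*(-275)² = -2*75625 = -1*151250 = -151250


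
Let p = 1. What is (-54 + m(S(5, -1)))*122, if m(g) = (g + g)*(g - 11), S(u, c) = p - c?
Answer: -10980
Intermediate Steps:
S(u, c) = 1 - c
m(g) = 2*g*(-11 + g) (m(g) = (2*g)*(-11 + g) = 2*g*(-11 + g))
(-54 + m(S(5, -1)))*122 = (-54 + 2*(1 - 1*(-1))*(-11 + (1 - 1*(-1))))*122 = (-54 + 2*(1 + 1)*(-11 + (1 + 1)))*122 = (-54 + 2*2*(-11 + 2))*122 = (-54 + 2*2*(-9))*122 = (-54 - 36)*122 = -90*122 = -10980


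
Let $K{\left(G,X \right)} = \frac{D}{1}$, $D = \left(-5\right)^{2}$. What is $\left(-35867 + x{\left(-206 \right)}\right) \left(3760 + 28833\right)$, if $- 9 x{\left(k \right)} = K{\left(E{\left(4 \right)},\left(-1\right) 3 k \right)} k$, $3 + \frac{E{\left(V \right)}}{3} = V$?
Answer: $- \frac{10353264229}{9} \approx -1.1504 \cdot 10^{9}$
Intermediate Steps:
$D = 25$
$E{\left(V \right)} = -9 + 3 V$
$K{\left(G,X \right)} = 25$ ($K{\left(G,X \right)} = \frac{25}{1} = 25 \cdot 1 = 25$)
$x{\left(k \right)} = - \frac{25 k}{9}$
$\left(-35867 + x{\left(-206 \right)}\right) \left(3760 + 28833\right) = \left(-35867 - - \frac{5150}{9}\right) \left(3760 + 28833\right) = \left(-35867 + \frac{5150}{9}\right) 32593 = \left(- \frac{317653}{9}\right) 32593 = - \frac{10353264229}{9}$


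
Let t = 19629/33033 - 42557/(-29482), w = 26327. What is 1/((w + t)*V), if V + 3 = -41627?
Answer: -162313151/177907847963254705 ≈ -9.1234e-10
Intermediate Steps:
V = -41630 (V = -3 - 41627 = -41630)
t = 661495853/324626302 (t = 19629*(1/33033) - 42557*(-1/29482) = 6543/11011 + 42557/29482 = 661495853/324626302 ≈ 2.0377)
1/((w + t)*V) = 1/((26327 + 661495853/324626302)*(-41630)) = -1/41630/(8547098148607/324626302) = (324626302/8547098148607)*(-1/41630) = -162313151/177907847963254705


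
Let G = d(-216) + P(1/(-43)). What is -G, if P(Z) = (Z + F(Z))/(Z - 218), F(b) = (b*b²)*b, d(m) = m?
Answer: 53667198498/248459375 ≈ 216.00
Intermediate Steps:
F(b) = b⁴ (F(b) = b³*b = b⁴)
P(Z) = (Z + Z⁴)/(-218 + Z) (P(Z) = (Z + Z⁴)/(Z - 218) = (Z + Z⁴)/(-218 + Z))
G = -53667198498/248459375 (G = -216 + (1/(-43) + (1/(-43))⁴)/(-218 + 1/(-43)) = -216 + (-1/43 + (-1/43)⁴)/(-218 - 1/43) = -216 + (-1/43 + 1/3418801)/(-9375/43) = -216 - 43/9375*(-79506/3418801) = -216 + 26502/248459375 = -53667198498/248459375 ≈ -216.00)
-G = -1*(-53667198498/248459375) = 53667198498/248459375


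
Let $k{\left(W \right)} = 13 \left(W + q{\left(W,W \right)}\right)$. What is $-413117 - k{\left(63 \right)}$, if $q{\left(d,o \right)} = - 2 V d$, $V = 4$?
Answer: $-407384$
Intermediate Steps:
$q{\left(d,o \right)} = - 8 d$ ($q{\left(d,o \right)} = \left(-2\right) 4 d = - 8 d$)
$k{\left(W \right)} = - 91 W$ ($k{\left(W \right)} = 13 \left(W - 8 W\right) = 13 \left(- 7 W\right) = - 91 W$)
$-413117 - k{\left(63 \right)} = -413117 - \left(-91\right) 63 = -413117 - -5733 = -413117 + 5733 = -407384$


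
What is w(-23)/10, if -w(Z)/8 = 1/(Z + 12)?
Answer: 4/55 ≈ 0.072727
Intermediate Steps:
w(Z) = -8/(12 + Z) (w(Z) = -8/(Z + 12) = -8/(12 + Z))
w(-23)/10 = -8/(12 - 23)/10 = -8/(-11)*(⅒) = -8*(-1/11)*(⅒) = (8/11)*(⅒) = 4/55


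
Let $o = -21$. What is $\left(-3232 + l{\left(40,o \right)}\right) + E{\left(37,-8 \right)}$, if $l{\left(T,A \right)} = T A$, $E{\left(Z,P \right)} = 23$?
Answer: $-4049$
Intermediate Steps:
$l{\left(T,A \right)} = A T$
$\left(-3232 + l{\left(40,o \right)}\right) + E{\left(37,-8 \right)} = \left(-3232 - 840\right) + 23 = -4072 + 23 = -4049$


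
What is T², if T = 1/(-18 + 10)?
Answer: 1/64 ≈ 0.015625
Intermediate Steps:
T = -⅛ (T = 1/(-8) = -⅛ ≈ -0.12500)
T² = (-⅛)² = 1/64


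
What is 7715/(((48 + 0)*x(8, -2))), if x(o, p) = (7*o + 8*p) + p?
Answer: 7715/1824 ≈ 4.2297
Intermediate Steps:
x(o, p) = 7*o + 9*p
7715/(((48 + 0)*x(8, -2))) = 7715/(((48 + 0)*(7*8 + 9*(-2)))) = 7715/((48*(56 - 18))) = 7715/((48*38)) = 7715/1824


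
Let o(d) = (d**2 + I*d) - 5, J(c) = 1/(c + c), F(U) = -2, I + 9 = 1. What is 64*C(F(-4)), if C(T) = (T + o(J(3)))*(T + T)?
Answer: 19136/9 ≈ 2126.2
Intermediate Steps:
I = -8 (I = -9 + 1 = -8)
J(c) = 1/(2*c)
o(d) = -5 + d**2 - 8*d (o(d) = (d**2 - 8*d) - 5 = -5 + d**2 - 8*d)
C(T) = 2*T*(-227/36 + T) (C(T) = (T + (-5 + ((1/2)/3)**2 - 4/3))*(T + T) = (T + (-5 + ((1/2)*(1/3))**2 - 4/3))*(2*T) = (T + (-5 + (1/6)**2 - 8*1/6))*(2*T) = (T + (-5 + 1/36 - 4/3))*(2*T) = (T - 227/36)*(2*T) = (-227/36 + T)*(2*T) = 2*T*(-227/36 + T))
64*C(F(-4)) = 64*((1/18)*(-2)*(-227 + 36*(-2))) = 64*((1/18)*(-2)*(-227 - 72)) = 64*((1/18)*(-2)*(-299)) = 64*(299/9) = 19136/9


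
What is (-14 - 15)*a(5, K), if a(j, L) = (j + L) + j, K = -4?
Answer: -174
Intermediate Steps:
a(j, L) = L + 2*j (a(j, L) = (L + j) + j = L + 2*j)
(-14 - 15)*a(5, K) = (-14 - 15)*(-4 + 2*5) = -29*(-4 + 10) = -29*6 = -174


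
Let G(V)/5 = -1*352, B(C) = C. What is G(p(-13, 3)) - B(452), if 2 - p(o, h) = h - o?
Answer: -2212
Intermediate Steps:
p(o, h) = 2 + o - h (p(o, h) = 2 - (h - o) = 2 + (o - h) = 2 + o - h)
G(V) = -1760 (G(V) = 5*(-1*352) = 5*(-352) = -1760)
G(p(-13, 3)) - B(452) = -1760 - 1*452 = -1760 - 452 = -2212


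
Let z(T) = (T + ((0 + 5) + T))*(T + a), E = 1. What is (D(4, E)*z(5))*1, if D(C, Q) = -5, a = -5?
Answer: 0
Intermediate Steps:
z(T) = (-5 + T)*(5 + 2*T) (z(T) = (T + ((0 + 5) + T))*(T - 5) = (T + (5 + T))*(-5 + T) = (5 + 2*T)*(-5 + T) = (-5 + T)*(5 + 2*T))
(D(4, E)*z(5))*1 = -5*(-25 - 5*5 + 2*5²)*1 = -5*(-25 - 25 + 2*25)*1 = -5*(-25 - 25 + 50)*1 = -5*0*1 = 0*1 = 0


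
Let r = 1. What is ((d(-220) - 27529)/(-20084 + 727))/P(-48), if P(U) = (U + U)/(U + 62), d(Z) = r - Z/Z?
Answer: -192703/929136 ≈ -0.20740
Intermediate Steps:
d(Z) = 0 (d(Z) = 1 - Z/Z = 1 - 1*1 = 1 - 1 = 0)
P(U) = 2*U/(62 + U) (P(U) = (2*U)/(62 + U) = 2*U/(62 + U))
((d(-220) - 27529)/(-20084 + 727))/P(-48) = ((0 - 27529)/(-20084 + 727))/((2*(-48)/(62 - 48))) = (-27529/(-19357))/((2*(-48)/14)) = (-27529*(-1/19357))/((2*(-48)*(1/14))) = 27529/(19357*(-48/7)) = (27529/19357)*(-7/48) = -192703/929136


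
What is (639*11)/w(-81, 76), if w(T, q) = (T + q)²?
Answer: 7029/25 ≈ 281.16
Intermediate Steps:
(639*11)/w(-81, 76) = (639*11)/((-81 + 76)²) = 7029/((-5)²) = 7029/25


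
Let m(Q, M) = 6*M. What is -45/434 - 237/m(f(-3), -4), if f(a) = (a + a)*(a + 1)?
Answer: 16963/1736 ≈ 9.7713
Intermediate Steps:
f(a) = 2*a*(1 + a) (f(a) = (2*a)*(1 + a) = 2*a*(1 + a))
-45/434 - 237/m(f(-3), -4) = -45/434 - 237/(6*(-4)) = -45*1/434 - 237/(-24) = -45/434 - 237*(-1/24) = -45/434 + 79/8 = 16963/1736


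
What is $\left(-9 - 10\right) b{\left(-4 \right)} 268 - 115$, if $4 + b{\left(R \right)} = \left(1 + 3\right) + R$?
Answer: $20253$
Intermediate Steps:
$b{\left(R \right)} = R$ ($b{\left(R \right)} = -4 + \left(\left(1 + 3\right) + R\right) = -4 + \left(4 + R\right) = R$)
$\left(-9 - 10\right) b{\left(-4 \right)} 268 - 115 = \left(-9 - 10\right) \left(-4\right) 268 - 115 = \left(-19\right) \left(-4\right) 268 - 115 = 76 \cdot 268 - 115 = 20368 - 115 = 20253$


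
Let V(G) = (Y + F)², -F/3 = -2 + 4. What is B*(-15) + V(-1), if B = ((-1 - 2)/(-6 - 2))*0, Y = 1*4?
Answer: 4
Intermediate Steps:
Y = 4
B = 0 (B = -3/(-8)*0 = -3*(-⅛)*0 = (3/8)*0 = 0)
F = -6 (F = -3*(-2 + 4) = -3*2 = -6)
V(G) = 4 (V(G) = (4 - 6)² = (-2)² = 4)
B*(-15) + V(-1) = 0*(-15) + 4 = 0 + 4 = 4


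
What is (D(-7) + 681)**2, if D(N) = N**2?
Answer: 532900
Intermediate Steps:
(D(-7) + 681)**2 = ((-7)**2 + 681)**2 = (49 + 681)**2 = 730**2 = 532900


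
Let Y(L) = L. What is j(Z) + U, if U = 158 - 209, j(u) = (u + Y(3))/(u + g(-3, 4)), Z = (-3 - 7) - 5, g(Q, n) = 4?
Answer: -549/11 ≈ -49.909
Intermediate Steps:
Z = -15 (Z = -10 - 5 = -15)
j(u) = (3 + u)/(4 + u) (j(u) = (u + 3)/(u + 4) = (3 + u)/(4 + u))
U = -51
j(Z) + U = (3 - 15)/(4 - 15) - 51 = -12/(-11) - 51 = -1/11*(-12) - 51 = 12/11 - 51 = -549/11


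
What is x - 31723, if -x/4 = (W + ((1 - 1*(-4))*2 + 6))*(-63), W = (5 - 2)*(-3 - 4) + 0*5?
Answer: -32983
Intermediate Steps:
W = -21 (W = 3*(-7) + 0 = -21 + 0 = -21)
x = -1260 (x = -4*(-21 + ((1 - 1*(-4))*2 + 6))*(-63) = -4*(-21 + ((1 + 4)*2 + 6))*(-63) = -4*(-21 + (5*2 + 6))*(-63) = -4*(-21 + (10 + 6))*(-63) = -4*(-21 + 16)*(-63) = -(-20)*(-63) = -4*315 = -1260)
x - 31723 = -1260 - 31723 = -32983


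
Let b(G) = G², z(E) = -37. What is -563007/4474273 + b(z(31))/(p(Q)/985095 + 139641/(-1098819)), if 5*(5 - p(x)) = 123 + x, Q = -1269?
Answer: -1227839232531042718941/113764445781245974 ≈ -10793.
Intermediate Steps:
p(x) = -98/5 - x/5 (p(x) = 5 - (123 + x)/5 = 5 + (-123/5 - x/5) = -98/5 - x/5)
-563007/4474273 + b(z(31))/(p(Q)/985095 + 139641/(-1098819)) = -563007/4474273 + (-37)²/((-98/5 - ⅕*(-1269))/985095 + 139641/(-1098819)) = -563007*1/4474273 + 1369/((-98/5 + 1269/5)*(1/985095) + 139641*(-1/1098819)) = -563007/4474273 + 1369/((1171/5)*(1/985095) - 46547/366273) = -563007/4474273 + 1369/(1171/4925475 - 46547/366273) = -563007/4474273 + 1369/(-25426353238/200452056075) = -563007/4474273 + 1369*(-200452056075/25426353238) = -563007/4474273 - 274418864766675/25426353238 = -1227839232531042718941/113764445781245974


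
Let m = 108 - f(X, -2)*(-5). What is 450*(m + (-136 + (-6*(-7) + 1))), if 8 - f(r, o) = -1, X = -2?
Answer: 27000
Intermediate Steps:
f(r, o) = 9 (f(r, o) = 8 - 1*(-1) = 8 + 1 = 9)
m = 153 (m = 108 - 9*(-5) = 108 - 1*(-45) = 108 + 45 = 153)
450*(m + (-136 + (-6*(-7) + 1))) = 450*(153 + (-136 + (-6*(-7) + 1))) = 450*(153 + (-136 + (42 + 1))) = 450*(153 + (-136 + 43)) = 450*(153 - 93) = 450*60 = 27000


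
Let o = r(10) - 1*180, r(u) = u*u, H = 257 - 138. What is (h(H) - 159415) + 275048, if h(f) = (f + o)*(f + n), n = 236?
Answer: 129478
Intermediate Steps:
H = 119
r(u) = u²
o = -80 (o = 10² - 1*180 = 100 - 180 = -80)
h(f) = (-80 + f)*(236 + f) (h(f) = (f - 80)*(f + 236) = (-80 + f)*(236 + f))
(h(H) - 159415) + 275048 = ((-18880 + 119² + 156*119) - 159415) + 275048 = ((-18880 + 14161 + 18564) - 159415) + 275048 = (13845 - 159415) + 275048 = -145570 + 275048 = 129478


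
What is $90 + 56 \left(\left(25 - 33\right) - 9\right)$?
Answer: $-862$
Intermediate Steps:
$90 + 56 \left(\left(25 - 33\right) - 9\right) = 90 + 56 \left(-8 - 9\right) = 90 + 56 \left(-17\right) = 90 - 952 = -862$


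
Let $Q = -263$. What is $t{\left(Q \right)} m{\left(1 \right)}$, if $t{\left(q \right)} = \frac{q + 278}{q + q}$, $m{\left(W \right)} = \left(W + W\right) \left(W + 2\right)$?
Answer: $- \frac{45}{263} \approx -0.1711$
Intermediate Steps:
$m{\left(W \right)} = 2 W \left(2 + W\right)$
$t{\left(q \right)} = \frac{278 + q}{2 q}$
$t{\left(Q \right)} m{\left(1 \right)} = \frac{278 - 263}{2 \left(-263\right)} 2 \cdot 1 \left(2 + 1\right) = \frac{1}{2} \left(- \frac{1}{263}\right) 15 \cdot 2 \cdot 1 \cdot 3 = \left(- \frac{15}{526}\right) 6 = - \frac{45}{263}$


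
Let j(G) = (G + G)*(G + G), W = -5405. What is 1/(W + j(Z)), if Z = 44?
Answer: 1/2339 ≈ 0.00042753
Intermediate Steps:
j(G) = 4*G² (j(G) = (2*G)*(2*G) = 4*G²)
1/(W + j(Z)) = 1/(-5405 + 4*44²) = 1/(-5405 + 4*1936) = 1/(-5405 + 7744) = 1/2339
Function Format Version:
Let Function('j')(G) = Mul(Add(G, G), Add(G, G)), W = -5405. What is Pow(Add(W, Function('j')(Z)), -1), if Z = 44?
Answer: Rational(1, 2339) ≈ 0.00042753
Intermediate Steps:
Function('j')(G) = Mul(4, Pow(G, 2)) (Function('j')(G) = Mul(Mul(2, G), Mul(2, G)) = Mul(4, Pow(G, 2)))
Pow(Add(W, Function('j')(Z)), -1) = Pow(Add(-5405, Mul(4, Pow(44, 2))), -1) = Pow(Add(-5405, Mul(4, 1936)), -1) = Pow(Add(-5405, 7744), -1) = Pow(2339, -1) = Rational(1, 2339)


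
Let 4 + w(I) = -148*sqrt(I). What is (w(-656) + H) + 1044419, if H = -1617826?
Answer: -573411 - 592*I*sqrt(41) ≈ -5.7341e+5 - 3790.6*I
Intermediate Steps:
w(I) = -4 - 148*sqrt(I)
(w(-656) + H) + 1044419 = ((-4 - 592*I*sqrt(41)) - 1617826) + 1044419 = (-1617830 - 592*I*sqrt(41)) + 1044419 = -573411 - 592*I*sqrt(41)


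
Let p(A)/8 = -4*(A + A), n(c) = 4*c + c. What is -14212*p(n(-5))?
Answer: -22739200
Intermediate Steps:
n(c) = 5*c
p(A) = -64*A (p(A) = 8*(-4*(A + A)) = 8*(-8*A) = -64*A)
-14212*p(n(-5)) = -(-909568)*5*(-5) = -(-909568)*(-25) = -14212*1600 = -22739200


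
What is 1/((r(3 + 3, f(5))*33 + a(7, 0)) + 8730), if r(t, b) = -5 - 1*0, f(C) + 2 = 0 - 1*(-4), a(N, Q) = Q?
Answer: 1/8565 ≈ 0.00011675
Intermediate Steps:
f(C) = 2 (f(C) = -2 + (0 - 1*(-4)) = -2 + (0 + 4) = -2 + 4 = 2)
r(t, b) = -5 (r(t, b) = -5 + 0 = -5)
1/((r(3 + 3, f(5))*33 + a(7, 0)) + 8730) = 1/((-5*33 + 0) + 8730) = 1/((-165 + 0) + 8730) = 1/(-165 + 8730) = 1/8565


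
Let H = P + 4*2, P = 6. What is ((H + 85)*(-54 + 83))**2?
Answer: 8242641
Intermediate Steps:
H = 14 (H = 6 + 4*2 = 6 + 8 = 14)
((H + 85)*(-54 + 83))**2 = ((14 + 85)*(-54 + 83))**2 = (99*29)**2 = 2871**2 = 8242641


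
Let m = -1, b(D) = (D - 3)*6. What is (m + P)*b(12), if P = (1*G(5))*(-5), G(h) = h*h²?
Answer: -33804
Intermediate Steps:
b(D) = -18 + 6*D (b(D) = (-3 + D)*6 = -18 + 6*D)
G(h) = h³
P = -625 (P = (1*5³)*(-5) = (1*125)*(-5) = 125*(-5) = -625)
(m + P)*b(12) = (-1 - 625)*(-18 + 6*12) = -626*(-18 + 72) = -626*54 = -33804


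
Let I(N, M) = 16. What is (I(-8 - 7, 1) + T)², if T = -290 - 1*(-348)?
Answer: 5476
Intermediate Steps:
T = 58 (T = -290 + 348 = 58)
(I(-8 - 7, 1) + T)² = (16 + 58)² = 74² = 5476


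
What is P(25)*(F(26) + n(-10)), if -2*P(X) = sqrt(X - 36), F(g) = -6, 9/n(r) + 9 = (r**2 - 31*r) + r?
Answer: 2337*I*sqrt(11)/782 ≈ 9.9117*I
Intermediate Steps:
n(r) = 9/(-9 + r**2 - 30*r) (n(r) = 9/(-9 + ((r**2 - 31*r) + r)) = 9/(-9 + (r**2 - 30*r)) = 9/(-9 + r**2 - 30*r))
P(X) = -sqrt(-36 + X)/2 (P(X) = -sqrt(X - 36)/2 = -sqrt(-36 + X)/2)
P(25)*(F(26) + n(-10)) = (-sqrt(-36 + 25)/2)*(-6 + 9/(-9 + (-10)**2 - 30*(-10))) = (-I*sqrt(11)/2)*(-6 + 9/(-9 + 100 + 300)) = (-I*sqrt(11)/2)*(-6 + 9/391) = -I*sqrt(11)/2*(-2337/391) = 2337*I*sqrt(11)/782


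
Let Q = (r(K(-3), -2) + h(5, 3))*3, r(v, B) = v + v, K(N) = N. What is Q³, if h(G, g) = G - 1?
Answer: -216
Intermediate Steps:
h(G, g) = -1 + G
r(v, B) = 2*v
Q = -6 (Q = (2*(-3) + (-1 + 5))*3 = (-6 + 4)*3 = -2*3 = -6)
Q³ = (-6)³ = -216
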